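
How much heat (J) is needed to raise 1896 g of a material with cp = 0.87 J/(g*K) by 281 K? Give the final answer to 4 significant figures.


Q = m * cp * dT
Q = 1896 * 0.87 * 281
Q = 463500 J


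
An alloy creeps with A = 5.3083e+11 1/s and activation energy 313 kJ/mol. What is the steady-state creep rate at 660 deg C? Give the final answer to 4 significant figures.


rate = A * exp(-Q / (R*T))
T = 660 + 273.15 = 933.15 K
rate = 5.3083e+11 * exp(-313e3 / (8.314 * 933.15))
rate = 1.598e-06 1/s


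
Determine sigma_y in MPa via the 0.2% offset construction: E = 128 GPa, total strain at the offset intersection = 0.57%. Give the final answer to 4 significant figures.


Offset strain = 0.002
Elastic strain at yield = total_strain - offset = 5.7e-03 - 0.002 = 3.7e-03
sigma_y = E * elastic_strain = 128000 * 3.7e-03
sigma_y = 473.6 MPa


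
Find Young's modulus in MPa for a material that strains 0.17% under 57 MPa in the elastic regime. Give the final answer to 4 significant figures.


E = sigma / epsilon
epsilon = 0.17% = 1.7e-03
E = 57 / 1.7e-03
E = 33530 MPa


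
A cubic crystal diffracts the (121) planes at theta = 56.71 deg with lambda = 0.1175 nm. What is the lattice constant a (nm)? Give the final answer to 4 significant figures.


d = lambda / (2*sin(theta))
d = 0.1175 / (2*sin(56.71 deg))
d = 0.0702833 nm
a = d * sqrt(h^2+k^2+l^2) = 0.0702833 * sqrt(6)
a = 0.1722 nm


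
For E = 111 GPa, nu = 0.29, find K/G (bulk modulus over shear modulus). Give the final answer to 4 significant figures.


G = E / (2*(1+nu))
G = 111 / (2*(1+0.29)) = 43.0233 GPa
K = E / (3*(1-2*nu))
K = 111 / (3*(1-2*0.29)) = 88.0952 GPa
K/G = 88.0952 / 43.0233 = 2.048


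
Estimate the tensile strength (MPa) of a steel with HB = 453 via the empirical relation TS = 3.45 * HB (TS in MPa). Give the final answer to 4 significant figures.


TS (MPa) = 3.45 * HB
TS = 3.45 * 453
TS = 1563 MPa


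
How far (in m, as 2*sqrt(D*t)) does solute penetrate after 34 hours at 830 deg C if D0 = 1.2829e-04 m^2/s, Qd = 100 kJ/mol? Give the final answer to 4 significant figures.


Step 1: D = D0 * exp(-Qd/(R*T))
T = 1103.15 K
D = 1.2829e-04 * exp(-100e3 / (8.314 * 1103.15)) = 2.36036e-09 m^2/s
Step 2: L = 2*sqrt(D*t)
t = 34 h = 122400 s
L = 2*sqrt(2.36036e-09 * 122400) = 0.03399 m


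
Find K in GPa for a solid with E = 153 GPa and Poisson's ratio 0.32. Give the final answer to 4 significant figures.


K = E / (3*(1-2*nu))
K = 153 / (3*(1-2*0.32))
K = 141.7 GPa


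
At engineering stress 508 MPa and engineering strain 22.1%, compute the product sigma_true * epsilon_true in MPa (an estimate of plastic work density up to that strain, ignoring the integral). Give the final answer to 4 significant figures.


sigma_true = sigma_eng * (1 + epsilon_eng)
sigma_true = 508 * (1 + 0.221) = 620.268 MPa
epsilon_true = ln(1 + epsilon_eng)
epsilon_true = ln(1 + 0.221) = 0.19967
sigma_true * epsilon_true = 620.268 * 0.19967 = 123.8 MPa


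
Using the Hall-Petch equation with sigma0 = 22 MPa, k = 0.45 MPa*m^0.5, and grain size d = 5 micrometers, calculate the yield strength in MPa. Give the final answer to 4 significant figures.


sigma_y = sigma0 + k / sqrt(d)
d = 5 um = 5e-06 m
sigma_y = 22 + 0.45 / sqrt(5e-06)
sigma_y = 223.2 MPa


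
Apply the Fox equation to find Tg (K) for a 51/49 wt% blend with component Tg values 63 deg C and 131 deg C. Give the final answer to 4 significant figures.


1/Tg = w1/Tg1 + w2/Tg2 (in Kelvin)
Tg1 = 336.15 K, Tg2 = 404.15 K
1/Tg = 0.51/336.15 + 0.49/404.15
Tg = 366.4 K


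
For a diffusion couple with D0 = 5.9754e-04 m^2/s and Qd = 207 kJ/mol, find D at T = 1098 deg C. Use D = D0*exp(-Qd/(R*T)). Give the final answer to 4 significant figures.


D = D0 * exp(-Qd / (R*T))
T = 1371.15 K
D = 5.9754e-04 * exp(-207e3 / (8.314 * 1371.15))
D = 7.768e-12 m^2/s


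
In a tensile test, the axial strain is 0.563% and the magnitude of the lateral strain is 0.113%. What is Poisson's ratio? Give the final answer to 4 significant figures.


nu = -epsilon_lat / epsilon_axial
Lateral strain is contraction (negative), so using magnitudes:
nu = 0.113 / 0.563
nu = 0.2007


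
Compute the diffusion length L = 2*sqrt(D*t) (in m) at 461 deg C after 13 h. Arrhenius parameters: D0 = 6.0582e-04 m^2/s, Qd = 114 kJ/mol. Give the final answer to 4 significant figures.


Step 1: D = D0 * exp(-Qd/(R*T))
T = 734.15 K
D = 6.0582e-04 * exp(-114e3 / (8.314 * 734.15)) = 4.68782e-12 m^2/s
Step 2: L = 2*sqrt(D*t)
t = 13 h = 46800 s
L = 2*sqrt(4.68782e-12 * 46800) = 9.368e-04 m


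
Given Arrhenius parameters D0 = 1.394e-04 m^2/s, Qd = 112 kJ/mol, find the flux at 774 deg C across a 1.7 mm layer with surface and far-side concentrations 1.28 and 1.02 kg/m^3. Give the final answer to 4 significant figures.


Step 1: D = D0 * exp(-Qd/(R*T))
T = 774 + 273.15 = 1047.15 K
D = 1.394e-04 * exp(-112e3 / (8.314 * 1047.15)) = 3.60746e-10 m^2/s
Step 2: J = D * (C1 - C2) / dx
J = 3.60746e-10 * (1.28 - 1.02) / 1.7e-03
J = 5.517e-08 kg/(m^2*s)


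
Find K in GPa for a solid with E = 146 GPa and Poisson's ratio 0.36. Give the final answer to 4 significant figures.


K = E / (3*(1-2*nu))
K = 146 / (3*(1-2*0.36))
K = 173.8 GPa


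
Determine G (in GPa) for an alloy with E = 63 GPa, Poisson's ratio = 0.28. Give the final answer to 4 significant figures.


G = E / (2*(1+nu))
G = 63 / (2*(1+0.28))
G = 24.61 GPa


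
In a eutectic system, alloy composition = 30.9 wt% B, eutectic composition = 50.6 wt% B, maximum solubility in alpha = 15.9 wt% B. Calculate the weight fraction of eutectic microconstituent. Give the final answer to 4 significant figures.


f_primary = (C_e - C0) / (C_e - C_alpha_max)
f_primary = (50.6 - 30.9) / (50.6 - 15.9)
f_primary = 0.567723
f_eutectic = 1 - 0.567723 = 0.4323


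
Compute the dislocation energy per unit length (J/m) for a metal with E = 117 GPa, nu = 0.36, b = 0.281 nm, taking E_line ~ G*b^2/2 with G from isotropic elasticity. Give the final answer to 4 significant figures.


Step 1: G = E / (2*(1+nu))
G = 117 / (2*(1+0.36)) = 43.0147 GPa = 4.30147e+10 Pa
Step 2: E_line = G*b^2/2
b = 0.281 nm = 2.81e-10 m
E_line = 0.5 * 4.30147e+10 * (2.81e-10)^2 = 1.698e-09 J/m


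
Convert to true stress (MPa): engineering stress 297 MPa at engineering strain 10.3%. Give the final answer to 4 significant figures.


sigma_true = sigma_eng * (1 + epsilon_eng)
sigma_true = 297 * (1 + 0.103)
sigma_true = 327.6 MPa


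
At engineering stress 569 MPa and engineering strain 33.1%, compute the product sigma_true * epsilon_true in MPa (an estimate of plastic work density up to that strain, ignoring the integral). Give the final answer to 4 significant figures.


sigma_true = sigma_eng * (1 + epsilon_eng)
sigma_true = 569 * (1 + 0.331) = 757.339 MPa
epsilon_true = ln(1 + epsilon_eng)
epsilon_true = ln(1 + 0.331) = 0.285931
sigma_true * epsilon_true = 757.339 * 0.285931 = 216.5 MPa


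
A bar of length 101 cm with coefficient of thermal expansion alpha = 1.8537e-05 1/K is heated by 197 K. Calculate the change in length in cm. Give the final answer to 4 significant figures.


dL = L0 * alpha * dT
dL = 101 * 1.8537e-05 * 197
dL = 0.3688 cm


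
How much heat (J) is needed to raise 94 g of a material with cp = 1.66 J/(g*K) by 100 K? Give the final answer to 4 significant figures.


Q = m * cp * dT
Q = 94 * 1.66 * 100
Q = 15600 J


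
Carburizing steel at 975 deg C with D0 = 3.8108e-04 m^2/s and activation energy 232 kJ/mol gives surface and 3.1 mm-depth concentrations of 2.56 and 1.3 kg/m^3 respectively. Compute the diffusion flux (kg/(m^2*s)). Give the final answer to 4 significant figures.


Step 1: D = D0 * exp(-Qd/(R*T))
T = 975 + 273.15 = 1248.15 K
D = 3.8108e-04 * exp(-232e3 / (8.314 * 1248.15)) = 7.43955e-14 m^2/s
Step 2: J = D * (C1 - C2) / dx
J = 7.43955e-14 * (2.56 - 1.3) / 3.1e-03
J = 3.024e-11 kg/(m^2*s)


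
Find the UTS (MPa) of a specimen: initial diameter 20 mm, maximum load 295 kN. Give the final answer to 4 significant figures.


A0 = pi*(d/2)^2 = pi*(20/2)^2 = 314.159 mm^2
UTS = F_max / A0 = 295*1000 / 314.159
UTS = 939 MPa


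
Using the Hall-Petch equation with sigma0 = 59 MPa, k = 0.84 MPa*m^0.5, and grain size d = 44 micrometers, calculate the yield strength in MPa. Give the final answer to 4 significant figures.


sigma_y = sigma0 + k / sqrt(d)
d = 44 um = 4.4e-05 m
sigma_y = 59 + 0.84 / sqrt(4.4e-05)
sigma_y = 185.6 MPa


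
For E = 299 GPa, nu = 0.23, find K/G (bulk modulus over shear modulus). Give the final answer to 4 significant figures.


G = E / (2*(1+nu))
G = 299 / (2*(1+0.23)) = 121.545 GPa
K = E / (3*(1-2*nu))
K = 299 / (3*(1-2*0.23)) = 184.568 GPa
K/G = 184.568 / 121.545 = 1.519


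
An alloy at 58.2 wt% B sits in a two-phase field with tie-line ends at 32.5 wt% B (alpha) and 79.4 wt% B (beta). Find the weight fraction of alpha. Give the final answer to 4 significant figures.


f_alpha = (C_beta - C0) / (C_beta - C_alpha)
f_alpha = (79.4 - 58.2) / (79.4 - 32.5)
f_alpha = 0.452


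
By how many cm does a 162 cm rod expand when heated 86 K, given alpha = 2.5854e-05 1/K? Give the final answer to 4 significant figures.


dL = L0 * alpha * dT
dL = 162 * 2.5854e-05 * 86
dL = 0.3602 cm


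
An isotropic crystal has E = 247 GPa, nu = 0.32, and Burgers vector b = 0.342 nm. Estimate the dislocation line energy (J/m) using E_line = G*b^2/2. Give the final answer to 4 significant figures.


Step 1: G = E / (2*(1+nu))
G = 247 / (2*(1+0.32)) = 93.5606 GPa = 9.35606e+10 Pa
Step 2: E_line = G*b^2/2
b = 0.342 nm = 3.42e-10 m
E_line = 0.5 * 9.35606e+10 * (3.42e-10)^2 = 5.472e-09 J/m


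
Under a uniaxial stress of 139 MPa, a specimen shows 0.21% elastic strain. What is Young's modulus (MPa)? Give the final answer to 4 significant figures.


E = sigma / epsilon
epsilon = 0.21% = 2.1e-03
E = 139 / 2.1e-03
E = 66190 MPa


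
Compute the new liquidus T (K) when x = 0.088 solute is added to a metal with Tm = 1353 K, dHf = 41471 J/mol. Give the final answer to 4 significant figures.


dT = R*Tm^2*x / dHf
dT = 8.314 * 1353^2 * 0.088 / 41471
dT = 32.2956 K
T_new = 1353 - 32.2956 = 1321 K


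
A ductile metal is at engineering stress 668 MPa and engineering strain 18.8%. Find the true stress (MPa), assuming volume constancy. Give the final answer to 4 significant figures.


sigma_true = sigma_eng * (1 + epsilon_eng)
sigma_true = 668 * (1 + 0.188)
sigma_true = 793.6 MPa


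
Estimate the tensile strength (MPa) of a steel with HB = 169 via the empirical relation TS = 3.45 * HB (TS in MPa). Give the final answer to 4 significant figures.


TS (MPa) = 3.45 * HB
TS = 3.45 * 169
TS = 583.1 MPa


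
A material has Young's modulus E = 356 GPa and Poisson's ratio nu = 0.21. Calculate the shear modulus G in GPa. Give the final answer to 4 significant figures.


G = E / (2*(1+nu))
G = 356 / (2*(1+0.21))
G = 147.1 GPa


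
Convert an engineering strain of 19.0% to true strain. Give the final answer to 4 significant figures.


epsilon_true = ln(1 + epsilon_eng)
epsilon_true = ln(1 + 0.19)
epsilon_true = 0.174


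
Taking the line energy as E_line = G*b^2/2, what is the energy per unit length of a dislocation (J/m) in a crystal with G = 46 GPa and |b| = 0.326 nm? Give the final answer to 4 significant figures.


E = G*b^2/2
b = 0.326 nm = 3.26e-10 m
G = 46 GPa = 4.6e+10 Pa
E = 0.5 * 4.6e+10 * (3.26e-10)^2
E = 2.444e-09 J/m


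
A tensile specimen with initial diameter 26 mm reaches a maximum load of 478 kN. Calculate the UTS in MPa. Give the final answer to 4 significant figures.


A0 = pi*(d/2)^2 = pi*(26/2)^2 = 530.929 mm^2
UTS = F_max / A0 = 478*1000 / 530.929
UTS = 900.3 MPa


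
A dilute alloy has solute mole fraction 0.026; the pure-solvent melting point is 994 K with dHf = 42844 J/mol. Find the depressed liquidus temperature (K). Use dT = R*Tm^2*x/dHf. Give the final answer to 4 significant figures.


dT = R*Tm^2*x / dHf
dT = 8.314 * 994^2 * 0.026 / 42844
dT = 4.98501 K
T_new = 994 - 4.98501 = 989 K


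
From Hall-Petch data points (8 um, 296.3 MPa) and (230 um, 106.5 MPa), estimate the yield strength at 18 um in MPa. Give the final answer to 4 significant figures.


sigma_y = sigma0 + k / sqrt(d)
1/sqrt(d1) = 1/sqrt(8e-06) = 353.553;  1/sqrt(d2) = 65.938
k = (sigma1 - sigma2) / (1/sqrt(d1) - 1/sqrt(d2)) = (296.3 - 106.5) / (353.553 - 65.938) = 0.659909 MPa*m^0.5
sigma0 = sigma1 - k/sqrt(d1) = 296.3 - 0.659909*353.553 = 62.9869 MPa
sigma_y(d3) = 62.9869 + 0.659909 / sqrt(1.8e-05) = 218.5 MPa


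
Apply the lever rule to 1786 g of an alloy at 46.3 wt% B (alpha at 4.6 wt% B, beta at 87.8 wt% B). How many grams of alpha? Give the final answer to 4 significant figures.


f_alpha = (C_beta - C0) / (C_beta - C_alpha)
f_alpha = (87.8 - 46.3) / (87.8 - 4.6) = 0.498798
m_alpha = f_alpha * m_total = 0.498798 * 1786 = 890.9 g


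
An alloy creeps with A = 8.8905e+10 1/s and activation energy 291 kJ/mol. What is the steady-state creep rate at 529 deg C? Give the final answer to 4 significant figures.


rate = A * exp(-Q / (R*T))
T = 529 + 273.15 = 802.15 K
rate = 8.8905e+10 * exp(-291e3 / (8.314 * 802.15))
rate = 9.973e-09 1/s


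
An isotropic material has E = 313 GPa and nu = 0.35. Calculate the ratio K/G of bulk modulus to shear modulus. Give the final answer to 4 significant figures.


G = E / (2*(1+nu))
G = 313 / (2*(1+0.35)) = 115.926 GPa
K = E / (3*(1-2*nu))
K = 313 / (3*(1-2*0.35)) = 347.778 GPa
K/G = 347.778 / 115.926 = 3


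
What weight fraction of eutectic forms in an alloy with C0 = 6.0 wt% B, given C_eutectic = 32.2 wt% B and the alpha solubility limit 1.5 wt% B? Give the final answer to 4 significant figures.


f_primary = (C_e - C0) / (C_e - C_alpha_max)
f_primary = (32.2 - 6.0) / (32.2 - 1.5)
f_primary = 0.85342
f_eutectic = 1 - 0.85342 = 0.1466


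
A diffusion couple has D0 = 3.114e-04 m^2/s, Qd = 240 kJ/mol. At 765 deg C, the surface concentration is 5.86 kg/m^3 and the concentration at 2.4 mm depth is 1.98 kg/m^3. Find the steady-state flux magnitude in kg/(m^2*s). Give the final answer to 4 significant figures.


Step 1: D = D0 * exp(-Qd/(R*T))
T = 765 + 273.15 = 1038.15 K
D = 3.114e-04 * exp(-240e3 / (8.314 * 1038.15)) = 2.61369e-16 m^2/s
Step 2: J = D * (C1 - C2) / dx
J = 2.61369e-16 * (5.86 - 1.98) / 2.4e-03
J = 4.225e-13 kg/(m^2*s)


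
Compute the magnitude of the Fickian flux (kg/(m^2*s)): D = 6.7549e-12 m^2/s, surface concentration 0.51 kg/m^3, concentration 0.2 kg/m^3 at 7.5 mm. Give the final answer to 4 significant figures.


J = -D * (dC/dx) = D * (C1 - C2) / dx
J = 6.7549e-12 * (0.51 - 0.2) / 7.5e-03
J = 2.792e-10 kg/(m^2*s)


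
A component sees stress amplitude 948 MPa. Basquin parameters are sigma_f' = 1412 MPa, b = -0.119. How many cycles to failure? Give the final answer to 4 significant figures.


sigma_a = sigma_f' * (2*Nf)^b
2*Nf = (sigma_a / sigma_f')^(1/b)
2*Nf = (948 / 1412)^(1/-0.119)
2*Nf = 28.4448
Nf = 14.22 cycles


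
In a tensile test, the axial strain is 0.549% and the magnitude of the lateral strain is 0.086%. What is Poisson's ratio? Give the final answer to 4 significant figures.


nu = -epsilon_lat / epsilon_axial
Lateral strain is contraction (negative), so using magnitudes:
nu = 0.086 / 0.549
nu = 0.1566


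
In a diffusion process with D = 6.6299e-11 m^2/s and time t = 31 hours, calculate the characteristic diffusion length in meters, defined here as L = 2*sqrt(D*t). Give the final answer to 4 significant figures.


t = 31 hr = 111600 s
Diffusion length = 2*sqrt(D*t)
= 2*sqrt(6.6299e-11 * 111600)
= 5.44e-03 m


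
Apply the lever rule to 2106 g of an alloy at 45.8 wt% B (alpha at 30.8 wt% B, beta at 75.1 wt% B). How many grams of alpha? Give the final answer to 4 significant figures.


f_alpha = (C_beta - C0) / (C_beta - C_alpha)
f_alpha = (75.1 - 45.8) / (75.1 - 30.8) = 0.6614
m_alpha = f_alpha * m_total = 0.6614 * 2106 = 1393 g


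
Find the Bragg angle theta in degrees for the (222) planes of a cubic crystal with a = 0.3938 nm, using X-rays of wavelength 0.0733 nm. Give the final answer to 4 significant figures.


d = a / sqrt(h^2+k^2+l^2)
d = 0.3938 / sqrt(12) = 0.11368 nm
lambda = 2*d*sin(theta)  =>  sin(theta) = lambda / (2*d)
sin(theta) = 0.0733 / (2 * 0.11368) = 0.322395
theta = 18.81 deg


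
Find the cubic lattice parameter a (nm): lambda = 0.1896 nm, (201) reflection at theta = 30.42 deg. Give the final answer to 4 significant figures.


d = lambda / (2*sin(theta))
d = 0.1896 / (2*sin(30.42 deg))
d = 0.187228 nm
a = d * sqrt(h^2+k^2+l^2) = 0.187228 * sqrt(5)
a = 0.4187 nm


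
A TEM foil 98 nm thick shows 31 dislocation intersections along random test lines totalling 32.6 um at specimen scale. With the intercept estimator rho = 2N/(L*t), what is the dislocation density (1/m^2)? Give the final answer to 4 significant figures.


rho = 2N / (L * t)
L = 32.6 um = 3.26e-05 m, t = 98 nm = 9.8e-08 m
rho = 2 * 31 / (3.26e-05 * 9.8e-08)
rho = 1.941e+13 1/m^2


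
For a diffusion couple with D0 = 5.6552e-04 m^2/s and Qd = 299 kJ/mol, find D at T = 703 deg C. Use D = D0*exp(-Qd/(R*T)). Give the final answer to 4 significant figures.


D = D0 * exp(-Qd / (R*T))
T = 976.15 K
D = 5.6552e-04 * exp(-299e3 / (8.314 * 976.15))
D = 5.651e-20 m^2/s


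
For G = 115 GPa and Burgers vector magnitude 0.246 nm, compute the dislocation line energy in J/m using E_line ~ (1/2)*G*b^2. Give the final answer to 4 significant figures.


E = G*b^2/2
b = 0.246 nm = 2.46e-10 m
G = 115 GPa = 1.15e+11 Pa
E = 0.5 * 1.15e+11 * (2.46e-10)^2
E = 3.48e-09 J/m


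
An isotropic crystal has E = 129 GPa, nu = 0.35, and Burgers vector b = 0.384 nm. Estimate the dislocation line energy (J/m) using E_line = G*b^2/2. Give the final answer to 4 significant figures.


Step 1: G = E / (2*(1+nu))
G = 129 / (2*(1+0.35)) = 47.7778 GPa = 4.77778e+10 Pa
Step 2: E_line = G*b^2/2
b = 0.384 nm = 3.84e-10 m
E_line = 0.5 * 4.77778e+10 * (3.84e-10)^2 = 3.523e-09 J/m


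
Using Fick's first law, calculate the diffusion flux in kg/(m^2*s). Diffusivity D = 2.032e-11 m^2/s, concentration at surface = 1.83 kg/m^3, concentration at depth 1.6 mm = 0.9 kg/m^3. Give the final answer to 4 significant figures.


J = -D * (dC/dx) = D * (C1 - C2) / dx
J = 2.032e-11 * (1.83 - 0.9) / 1.6e-03
J = 1.181e-08 kg/(m^2*s)


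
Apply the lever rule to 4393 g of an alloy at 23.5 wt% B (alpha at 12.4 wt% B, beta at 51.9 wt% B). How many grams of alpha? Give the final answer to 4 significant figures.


f_alpha = (C_beta - C0) / (C_beta - C_alpha)
f_alpha = (51.9 - 23.5) / (51.9 - 12.4) = 0.718987
m_alpha = f_alpha * m_total = 0.718987 * 4393 = 3159 g


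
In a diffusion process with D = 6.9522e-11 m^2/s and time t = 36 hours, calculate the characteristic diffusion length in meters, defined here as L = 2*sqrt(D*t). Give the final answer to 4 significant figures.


t = 36 hr = 129600 s
Diffusion length = 2*sqrt(D*t)
= 2*sqrt(6.9522e-11 * 129600)
= 6.003e-03 m


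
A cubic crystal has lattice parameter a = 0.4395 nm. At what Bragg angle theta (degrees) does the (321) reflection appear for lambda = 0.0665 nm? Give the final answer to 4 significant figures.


d = a / sqrt(h^2+k^2+l^2)
d = 0.4395 / sqrt(14) = 0.117461 nm
lambda = 2*d*sin(theta)  =>  sin(theta) = lambda / (2*d)
sin(theta) = 0.0665 / (2 * 0.117461) = 0.283072
theta = 16.44 deg


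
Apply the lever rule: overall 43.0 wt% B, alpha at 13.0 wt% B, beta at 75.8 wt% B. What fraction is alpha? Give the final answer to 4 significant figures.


f_alpha = (C_beta - C0) / (C_beta - C_alpha)
f_alpha = (75.8 - 43.0) / (75.8 - 13.0)
f_alpha = 0.5223


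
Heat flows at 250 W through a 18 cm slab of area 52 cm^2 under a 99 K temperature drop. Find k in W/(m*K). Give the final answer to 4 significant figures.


k = Q*L / (A*dT)
L = 0.18 m, A = 5.2e-03 m^2
k = 250 * 0.18 / (5.2e-03 * 99)
k = 87.41 W/(m*K)


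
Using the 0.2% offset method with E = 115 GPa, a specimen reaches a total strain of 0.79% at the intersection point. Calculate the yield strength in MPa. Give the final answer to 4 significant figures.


Offset strain = 0.002
Elastic strain at yield = total_strain - offset = 7.9e-03 - 0.002 = 5.9e-03
sigma_y = E * elastic_strain = 115000 * 5.9e-03
sigma_y = 678.5 MPa


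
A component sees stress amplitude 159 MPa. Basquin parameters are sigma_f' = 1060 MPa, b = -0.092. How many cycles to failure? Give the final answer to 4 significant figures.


sigma_a = sigma_f' * (2*Nf)^b
2*Nf = (sigma_a / sigma_f')^(1/b)
2*Nf = (159 / 1060)^(1/-0.092)
2*Nf = 9.02672e+08
Nf = 4.513e+08 cycles


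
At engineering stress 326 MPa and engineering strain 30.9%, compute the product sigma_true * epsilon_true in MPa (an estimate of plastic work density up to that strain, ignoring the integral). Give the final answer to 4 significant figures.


sigma_true = sigma_eng * (1 + epsilon_eng)
sigma_true = 326 * (1 + 0.309) = 426.734 MPa
epsilon_true = ln(1 + epsilon_eng)
epsilon_true = ln(1 + 0.309) = 0.269263
sigma_true * epsilon_true = 426.734 * 0.269263 = 114.9 MPa


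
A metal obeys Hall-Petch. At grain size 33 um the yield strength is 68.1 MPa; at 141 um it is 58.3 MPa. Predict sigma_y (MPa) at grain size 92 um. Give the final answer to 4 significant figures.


sigma_y = sigma0 + k / sqrt(d)
1/sqrt(d1) = 1/sqrt(3.3e-05) = 174.078;  1/sqrt(d2) = 84.2152
k = (sigma1 - sigma2) / (1/sqrt(d1) - 1/sqrt(d2)) = (68.1 - 58.3) / (174.078 - 84.2152) = 0.109056 MPa*m^0.5
sigma0 = sigma1 - k/sqrt(d1) = 68.1 - 0.109056*174.078 = 49.1159 MPa
sigma_y(d3) = 49.1159 + 0.109056 / sqrt(9.2e-05) = 60.49 MPa


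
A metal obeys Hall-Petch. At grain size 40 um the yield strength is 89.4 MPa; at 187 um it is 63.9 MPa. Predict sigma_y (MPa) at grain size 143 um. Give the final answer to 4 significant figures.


sigma_y = sigma0 + k / sqrt(d)
1/sqrt(d1) = 1/sqrt(4e-05) = 158.114;  1/sqrt(d2) = 73.1272
k = (sigma1 - sigma2) / (1/sqrt(d1) - 1/sqrt(d2)) = (89.4 - 63.9) / (158.114 - 73.1272) = 0.300047 MPa*m^0.5
sigma0 = sigma1 - k/sqrt(d1) = 89.4 - 0.300047*158.114 = 41.9584 MPa
sigma_y(d3) = 41.9584 + 0.300047 / sqrt(1.43e-04) = 67.05 MPa


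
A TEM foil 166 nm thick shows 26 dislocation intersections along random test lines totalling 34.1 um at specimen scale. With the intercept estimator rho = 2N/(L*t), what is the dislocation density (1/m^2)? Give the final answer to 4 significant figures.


rho = 2N / (L * t)
L = 34.1 um = 3.41e-05 m, t = 166 nm = 1.66e-07 m
rho = 2 * 26 / (3.41e-05 * 1.66e-07)
rho = 9.186e+12 1/m^2


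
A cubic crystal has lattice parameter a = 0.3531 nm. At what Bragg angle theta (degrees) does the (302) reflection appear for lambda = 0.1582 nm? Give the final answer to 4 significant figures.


d = a / sqrt(h^2+k^2+l^2)
d = 0.3531 / sqrt(13) = 0.0979323 nm
lambda = 2*d*sin(theta)  =>  sin(theta) = lambda / (2*d)
sin(theta) = 0.1582 / (2 * 0.0979323) = 0.807701
theta = 53.87 deg


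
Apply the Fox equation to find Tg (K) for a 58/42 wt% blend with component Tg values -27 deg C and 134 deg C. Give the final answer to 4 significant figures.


1/Tg = w1/Tg1 + w2/Tg2 (in Kelvin)
Tg1 = 246.15 K, Tg2 = 407.15 K
1/Tg = 0.58/246.15 + 0.42/407.15
Tg = 295.2 K


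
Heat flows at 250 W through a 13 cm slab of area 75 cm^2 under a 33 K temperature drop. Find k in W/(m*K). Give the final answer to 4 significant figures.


k = Q*L / (A*dT)
L = 0.13 m, A = 7.5e-03 m^2
k = 250 * 0.13 / (7.5e-03 * 33)
k = 131.3 W/(m*K)


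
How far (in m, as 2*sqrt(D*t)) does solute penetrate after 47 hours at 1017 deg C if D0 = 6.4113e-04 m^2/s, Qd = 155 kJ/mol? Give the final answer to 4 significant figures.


Step 1: D = D0 * exp(-Qd/(R*T))
T = 1290.15 K
D = 6.4113e-04 * exp(-155e3 / (8.314 * 1290.15)) = 3.39777e-10 m^2/s
Step 2: L = 2*sqrt(D*t)
t = 47 h = 169200 s
L = 2*sqrt(3.39777e-10 * 169200) = 0.01516 m


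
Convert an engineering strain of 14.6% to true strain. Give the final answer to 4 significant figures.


epsilon_true = ln(1 + epsilon_eng)
epsilon_true = ln(1 + 0.146)
epsilon_true = 0.1363


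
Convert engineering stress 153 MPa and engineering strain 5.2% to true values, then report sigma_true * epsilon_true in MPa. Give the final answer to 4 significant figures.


sigma_true = sigma_eng * (1 + epsilon_eng)
sigma_true = 153 * (1 + 0.052) = 160.956 MPa
epsilon_true = ln(1 + epsilon_eng)
epsilon_true = ln(1 + 0.052) = 0.0506931
sigma_true * epsilon_true = 160.956 * 0.0506931 = 8.159 MPa


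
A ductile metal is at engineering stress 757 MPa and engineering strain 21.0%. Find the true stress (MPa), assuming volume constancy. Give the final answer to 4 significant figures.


sigma_true = sigma_eng * (1 + epsilon_eng)
sigma_true = 757 * (1 + 0.21)
sigma_true = 916 MPa


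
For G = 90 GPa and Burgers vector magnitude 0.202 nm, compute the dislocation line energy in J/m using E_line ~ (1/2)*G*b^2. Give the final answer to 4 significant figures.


E = G*b^2/2
b = 0.202 nm = 2.02e-10 m
G = 90 GPa = 9e+10 Pa
E = 0.5 * 9e+10 * (2.02e-10)^2
E = 1.836e-09 J/m


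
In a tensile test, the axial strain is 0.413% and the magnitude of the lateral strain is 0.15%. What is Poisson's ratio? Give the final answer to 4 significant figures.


nu = -epsilon_lat / epsilon_axial
Lateral strain is contraction (negative), so using magnitudes:
nu = 0.15 / 0.413
nu = 0.3632


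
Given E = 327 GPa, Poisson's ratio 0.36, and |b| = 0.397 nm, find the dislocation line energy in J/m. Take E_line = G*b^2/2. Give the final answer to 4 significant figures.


Step 1: G = E / (2*(1+nu))
G = 327 / (2*(1+0.36)) = 120.221 GPa = 1.20221e+11 Pa
Step 2: E_line = G*b^2/2
b = 0.397 nm = 3.97e-10 m
E_line = 0.5 * 1.20221e+11 * (3.97e-10)^2 = 9.474e-09 J/m


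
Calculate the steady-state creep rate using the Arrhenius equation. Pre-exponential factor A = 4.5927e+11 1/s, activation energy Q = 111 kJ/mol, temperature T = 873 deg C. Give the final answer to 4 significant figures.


rate = A * exp(-Q / (R*T))
T = 873 + 273.15 = 1146.15 K
rate = 4.5927e+11 * exp(-111e3 / (8.314 * 1146.15))
rate = 4.01e+06 1/s


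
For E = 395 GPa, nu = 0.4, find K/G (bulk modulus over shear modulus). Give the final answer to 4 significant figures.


G = E / (2*(1+nu))
G = 395 / (2*(1+0.4)) = 141.071 GPa
K = E / (3*(1-2*nu))
K = 395 / (3*(1-2*0.4)) = 658.333 GPa
K/G = 658.333 / 141.071 = 4.667


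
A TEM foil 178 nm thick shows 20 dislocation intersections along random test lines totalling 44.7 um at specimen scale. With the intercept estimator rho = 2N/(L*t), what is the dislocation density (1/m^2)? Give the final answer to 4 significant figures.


rho = 2N / (L * t)
L = 44.7 um = 4.47e-05 m, t = 178 nm = 1.78e-07 m
rho = 2 * 20 / (4.47e-05 * 1.78e-07)
rho = 5.027e+12 1/m^2


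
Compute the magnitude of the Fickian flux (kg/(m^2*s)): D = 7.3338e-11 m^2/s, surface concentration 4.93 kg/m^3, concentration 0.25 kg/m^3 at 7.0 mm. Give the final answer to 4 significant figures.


J = -D * (dC/dx) = D * (C1 - C2) / dx
J = 7.3338e-11 * (4.93 - 0.25) / 7e-03
J = 4.903e-08 kg/(m^2*s)


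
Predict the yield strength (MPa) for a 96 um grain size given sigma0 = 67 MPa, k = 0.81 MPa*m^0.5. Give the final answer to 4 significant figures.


sigma_y = sigma0 + k / sqrt(d)
d = 96 um = 9.6e-05 m
sigma_y = 67 + 0.81 / sqrt(9.6e-05)
sigma_y = 149.7 MPa


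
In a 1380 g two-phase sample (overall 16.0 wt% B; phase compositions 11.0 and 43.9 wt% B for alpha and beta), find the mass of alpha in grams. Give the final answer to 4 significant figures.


f_alpha = (C_beta - C0) / (C_beta - C_alpha)
f_alpha = (43.9 - 16.0) / (43.9 - 11.0) = 0.848024
m_alpha = f_alpha * m_total = 0.848024 * 1380 = 1170 g


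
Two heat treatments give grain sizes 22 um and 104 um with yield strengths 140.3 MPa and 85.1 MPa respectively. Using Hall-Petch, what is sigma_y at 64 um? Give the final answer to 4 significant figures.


sigma_y = sigma0 + k / sqrt(d)
1/sqrt(d1) = 1/sqrt(2.2e-05) = 213.201;  1/sqrt(d2) = 98.0581
k = (sigma1 - sigma2) / (1/sqrt(d1) - 1/sqrt(d2)) = (140.3 - 85.1) / (213.201 - 98.0581) = 0.479405 MPa*m^0.5
sigma0 = sigma1 - k/sqrt(d1) = 140.3 - 0.479405*213.201 = 38.0904 MPa
sigma_y(d3) = 38.0904 + 0.479405 / sqrt(6.4e-05) = 98.02 MPa


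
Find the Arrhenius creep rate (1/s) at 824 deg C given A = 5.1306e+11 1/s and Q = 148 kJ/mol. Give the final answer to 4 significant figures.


rate = A * exp(-Q / (R*T))
T = 824 + 273.15 = 1097.15 K
rate = 5.1306e+11 * exp(-148e3 / (8.314 * 1097.15))
rate = 46100 1/s


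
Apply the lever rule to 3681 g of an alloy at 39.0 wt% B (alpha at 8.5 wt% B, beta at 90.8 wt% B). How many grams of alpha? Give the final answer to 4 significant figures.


f_alpha = (C_beta - C0) / (C_beta - C_alpha)
f_alpha = (90.8 - 39.0) / (90.8 - 8.5) = 0.629405
m_alpha = f_alpha * m_total = 0.629405 * 3681 = 2317 g


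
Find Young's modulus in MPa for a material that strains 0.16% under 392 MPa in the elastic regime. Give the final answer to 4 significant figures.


E = sigma / epsilon
epsilon = 0.16% = 1.6e-03
E = 392 / 1.6e-03
E = 245000 MPa


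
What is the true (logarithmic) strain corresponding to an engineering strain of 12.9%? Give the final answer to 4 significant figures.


epsilon_true = ln(1 + epsilon_eng)
epsilon_true = ln(1 + 0.129)
epsilon_true = 0.1213


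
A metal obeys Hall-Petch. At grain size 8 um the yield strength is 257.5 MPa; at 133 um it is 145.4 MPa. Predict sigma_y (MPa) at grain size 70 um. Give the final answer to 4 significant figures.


sigma_y = sigma0 + k / sqrt(d)
1/sqrt(d1) = 1/sqrt(8e-06) = 353.553;  1/sqrt(d2) = 86.711
k = (sigma1 - sigma2) / (1/sqrt(d1) - 1/sqrt(d2)) = (257.5 - 145.4) / (353.553 - 86.711) = 0.420098 MPa*m^0.5
sigma0 = sigma1 - k/sqrt(d1) = 257.5 - 0.420098*353.553 = 108.973 MPa
sigma_y(d3) = 108.973 + 0.420098 / sqrt(7e-05) = 159.2 MPa


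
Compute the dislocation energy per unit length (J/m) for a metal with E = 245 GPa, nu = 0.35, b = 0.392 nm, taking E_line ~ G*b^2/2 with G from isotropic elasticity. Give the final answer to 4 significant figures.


Step 1: G = E / (2*(1+nu))
G = 245 / (2*(1+0.35)) = 90.7407 GPa = 9.07407e+10 Pa
Step 2: E_line = G*b^2/2
b = 0.392 nm = 3.92e-10 m
E_line = 0.5 * 9.07407e+10 * (3.92e-10)^2 = 6.972e-09 J/m


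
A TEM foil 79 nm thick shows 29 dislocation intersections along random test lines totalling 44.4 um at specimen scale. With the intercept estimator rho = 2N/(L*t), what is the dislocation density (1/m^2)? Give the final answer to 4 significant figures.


rho = 2N / (L * t)
L = 44.4 um = 4.44e-05 m, t = 79 nm = 7.9e-08 m
rho = 2 * 29 / (4.44e-05 * 7.9e-08)
rho = 1.654e+13 1/m^2


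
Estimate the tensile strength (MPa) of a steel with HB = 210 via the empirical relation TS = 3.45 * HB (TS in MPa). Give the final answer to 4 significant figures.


TS (MPa) = 3.45 * HB
TS = 3.45 * 210
TS = 724.5 MPa


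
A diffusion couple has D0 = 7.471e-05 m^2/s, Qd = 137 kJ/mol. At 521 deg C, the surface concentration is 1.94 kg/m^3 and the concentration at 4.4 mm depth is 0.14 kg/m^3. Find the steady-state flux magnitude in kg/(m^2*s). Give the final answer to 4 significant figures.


Step 1: D = D0 * exp(-Qd/(R*T))
T = 521 + 273.15 = 794.15 K
D = 7.471e-05 * exp(-137e3 / (8.314 * 794.15)) = 7.27742e-14 m^2/s
Step 2: J = D * (C1 - C2) / dx
J = 7.27742e-14 * (1.94 - 0.14) / 4.4e-03
J = 2.977e-11 kg/(m^2*s)


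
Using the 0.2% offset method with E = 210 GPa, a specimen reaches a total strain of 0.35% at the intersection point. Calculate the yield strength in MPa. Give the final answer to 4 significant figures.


Offset strain = 0.002
Elastic strain at yield = total_strain - offset = 3.5e-03 - 0.002 = 1.5e-03
sigma_y = E * elastic_strain = 210000 * 1.5e-03
sigma_y = 315 MPa


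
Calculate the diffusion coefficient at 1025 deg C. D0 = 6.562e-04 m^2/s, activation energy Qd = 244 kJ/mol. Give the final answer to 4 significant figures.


D = D0 * exp(-Qd / (R*T))
T = 1298.15 K
D = 6.562e-04 * exp(-244e3 / (8.314 * 1298.15))
D = 9.969e-14 m^2/s


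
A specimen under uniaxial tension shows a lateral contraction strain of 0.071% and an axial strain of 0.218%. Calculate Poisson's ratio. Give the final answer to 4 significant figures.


nu = -epsilon_lat / epsilon_axial
Lateral strain is contraction (negative), so using magnitudes:
nu = 0.071 / 0.218
nu = 0.3257


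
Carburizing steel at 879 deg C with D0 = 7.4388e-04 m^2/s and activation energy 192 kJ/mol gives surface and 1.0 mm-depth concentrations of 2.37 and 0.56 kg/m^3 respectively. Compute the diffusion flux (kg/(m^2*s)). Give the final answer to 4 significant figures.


Step 1: D = D0 * exp(-Qd/(R*T))
T = 879 + 273.15 = 1152.15 K
D = 7.4388e-04 * exp(-192e3 / (8.314 * 1152.15)) = 1.4674e-12 m^2/s
Step 2: J = D * (C1 - C2) / dx
J = 1.4674e-12 * (2.37 - 0.56) / 1e-03
J = 2.656e-09 kg/(m^2*s)


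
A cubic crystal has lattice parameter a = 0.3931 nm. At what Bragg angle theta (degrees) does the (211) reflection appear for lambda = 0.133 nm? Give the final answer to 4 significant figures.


d = a / sqrt(h^2+k^2+l^2)
d = 0.3931 / sqrt(6) = 0.160482 nm
lambda = 2*d*sin(theta)  =>  sin(theta) = lambda / (2*d)
sin(theta) = 0.133 / (2 * 0.160482) = 0.414376
theta = 24.48 deg


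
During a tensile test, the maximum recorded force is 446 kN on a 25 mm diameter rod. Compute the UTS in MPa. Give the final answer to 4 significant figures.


A0 = pi*(d/2)^2 = pi*(25/2)^2 = 490.874 mm^2
UTS = F_max / A0 = 446*1000 / 490.874
UTS = 908.6 MPa


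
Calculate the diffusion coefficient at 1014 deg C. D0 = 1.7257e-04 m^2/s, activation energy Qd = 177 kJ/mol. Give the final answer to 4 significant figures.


D = D0 * exp(-Qd / (R*T))
T = 1287.15 K
D = 1.7257e-04 * exp(-177e3 / (8.314 * 1287.15))
D = 1.132e-11 m^2/s


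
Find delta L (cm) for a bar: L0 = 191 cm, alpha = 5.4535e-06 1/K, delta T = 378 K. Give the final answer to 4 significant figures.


dL = L0 * alpha * dT
dL = 191 * 5.4535e-06 * 378
dL = 0.3937 cm


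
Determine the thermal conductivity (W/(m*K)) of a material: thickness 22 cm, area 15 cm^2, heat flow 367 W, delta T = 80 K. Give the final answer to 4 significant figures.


k = Q*L / (A*dT)
L = 0.22 m, A = 1.5e-03 m^2
k = 367 * 0.22 / (1.5e-03 * 80)
k = 672.8 W/(m*K)


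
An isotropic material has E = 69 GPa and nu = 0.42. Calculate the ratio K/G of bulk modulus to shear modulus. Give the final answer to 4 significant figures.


G = E / (2*(1+nu))
G = 69 / (2*(1+0.42)) = 24.2958 GPa
K = E / (3*(1-2*nu))
K = 69 / (3*(1-2*0.42)) = 143.75 GPa
K/G = 143.75 / 24.2958 = 5.917


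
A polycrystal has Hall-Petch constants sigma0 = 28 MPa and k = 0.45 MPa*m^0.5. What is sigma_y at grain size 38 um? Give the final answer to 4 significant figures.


sigma_y = sigma0 + k / sqrt(d)
d = 38 um = 3.8e-05 m
sigma_y = 28 + 0.45 / sqrt(3.8e-05)
sigma_y = 101 MPa


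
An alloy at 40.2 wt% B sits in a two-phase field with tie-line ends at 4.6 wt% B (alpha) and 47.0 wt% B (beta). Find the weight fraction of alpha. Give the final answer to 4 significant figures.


f_alpha = (C_beta - C0) / (C_beta - C_alpha)
f_alpha = (47.0 - 40.2) / (47.0 - 4.6)
f_alpha = 0.1604


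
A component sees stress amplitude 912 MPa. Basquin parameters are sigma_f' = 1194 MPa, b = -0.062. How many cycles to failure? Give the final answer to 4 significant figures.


sigma_a = sigma_f' * (2*Nf)^b
2*Nf = (sigma_a / sigma_f')^(1/b)
2*Nf = (912 / 1194)^(1/-0.062)
2*Nf = 77.1347
Nf = 38.57 cycles


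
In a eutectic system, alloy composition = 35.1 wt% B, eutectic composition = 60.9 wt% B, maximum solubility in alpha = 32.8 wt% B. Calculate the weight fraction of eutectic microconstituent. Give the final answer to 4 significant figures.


f_primary = (C_e - C0) / (C_e - C_alpha_max)
f_primary = (60.9 - 35.1) / (60.9 - 32.8)
f_primary = 0.918149
f_eutectic = 1 - 0.918149 = 0.08185


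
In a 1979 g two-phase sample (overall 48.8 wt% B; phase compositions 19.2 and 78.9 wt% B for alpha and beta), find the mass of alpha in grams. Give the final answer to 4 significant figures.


f_alpha = (C_beta - C0) / (C_beta - C_alpha)
f_alpha = (78.9 - 48.8) / (78.9 - 19.2) = 0.504188
m_alpha = f_alpha * m_total = 0.504188 * 1979 = 997.8 g


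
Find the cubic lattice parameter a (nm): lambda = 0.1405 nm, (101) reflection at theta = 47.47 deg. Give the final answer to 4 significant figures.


d = lambda / (2*sin(theta))
d = 0.1405 / (2*sin(47.47 deg))
d = 0.0953288 nm
a = d * sqrt(h^2+k^2+l^2) = 0.0953288 * sqrt(2)
a = 0.1348 nm


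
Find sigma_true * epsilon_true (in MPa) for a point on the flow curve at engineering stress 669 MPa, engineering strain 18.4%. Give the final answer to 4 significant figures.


sigma_true = sigma_eng * (1 + epsilon_eng)
sigma_true = 669 * (1 + 0.184) = 792.096 MPa
epsilon_true = ln(1 + epsilon_eng)
epsilon_true = ln(1 + 0.184) = 0.168899
sigma_true * epsilon_true = 792.096 * 0.168899 = 133.8 MPa


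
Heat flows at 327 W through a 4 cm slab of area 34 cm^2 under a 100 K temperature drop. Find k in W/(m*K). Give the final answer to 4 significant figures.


k = Q*L / (A*dT)
L = 0.04 m, A = 3.4e-03 m^2
k = 327 * 0.04 / (3.4e-03 * 100)
k = 38.47 W/(m*K)


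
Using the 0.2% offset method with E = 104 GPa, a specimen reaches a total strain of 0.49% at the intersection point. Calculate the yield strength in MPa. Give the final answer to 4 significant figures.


Offset strain = 0.002
Elastic strain at yield = total_strain - offset = 4.9e-03 - 0.002 = 2.9e-03
sigma_y = E * elastic_strain = 104000 * 2.9e-03
sigma_y = 301.6 MPa


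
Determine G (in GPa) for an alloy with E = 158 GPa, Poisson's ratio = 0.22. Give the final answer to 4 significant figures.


G = E / (2*(1+nu))
G = 158 / (2*(1+0.22))
G = 64.75 GPa


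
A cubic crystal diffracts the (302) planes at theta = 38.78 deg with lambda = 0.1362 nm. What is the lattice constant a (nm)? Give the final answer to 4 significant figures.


d = lambda / (2*sin(theta))
d = 0.1362 / (2*sin(38.78 deg))
d = 0.108728 nm
a = d * sqrt(h^2+k^2+l^2) = 0.108728 * sqrt(13)
a = 0.392 nm


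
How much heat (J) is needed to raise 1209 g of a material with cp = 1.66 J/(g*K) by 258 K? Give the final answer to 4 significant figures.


Q = m * cp * dT
Q = 1209 * 1.66 * 258
Q = 517800 J


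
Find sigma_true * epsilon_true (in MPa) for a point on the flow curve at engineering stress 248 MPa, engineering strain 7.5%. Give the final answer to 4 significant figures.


sigma_true = sigma_eng * (1 + epsilon_eng)
sigma_true = 248 * (1 + 0.075) = 266.6 MPa
epsilon_true = ln(1 + epsilon_eng)
epsilon_true = ln(1 + 0.075) = 0.0723207
sigma_true * epsilon_true = 266.6 * 0.0723207 = 19.28 MPa


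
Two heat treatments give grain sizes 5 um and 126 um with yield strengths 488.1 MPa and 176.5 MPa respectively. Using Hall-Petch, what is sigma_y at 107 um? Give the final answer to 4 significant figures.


sigma_y = sigma0 + k / sqrt(d)
1/sqrt(d1) = 1/sqrt(5e-06) = 447.214;  1/sqrt(d2) = 89.0871
k = (sigma1 - sigma2) / (1/sqrt(d1) - 1/sqrt(d2)) = (488.1 - 176.5) / (447.214 - 89.0871) = 0.870084 MPa*m^0.5
sigma0 = sigma1 - k/sqrt(d1) = 488.1 - 0.870084*447.214 = 98.9868 MPa
sigma_y(d3) = 98.9868 + 0.870084 / sqrt(1.07e-04) = 183.1 MPa


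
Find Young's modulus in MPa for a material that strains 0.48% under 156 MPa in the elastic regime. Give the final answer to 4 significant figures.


E = sigma / epsilon
epsilon = 0.48% = 4.8e-03
E = 156 / 4.8e-03
E = 32500 MPa


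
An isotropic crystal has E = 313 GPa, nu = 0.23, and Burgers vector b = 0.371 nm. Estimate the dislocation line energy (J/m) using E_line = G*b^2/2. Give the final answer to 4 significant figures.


Step 1: G = E / (2*(1+nu))
G = 313 / (2*(1+0.23)) = 127.236 GPa = 1.27236e+11 Pa
Step 2: E_line = G*b^2/2
b = 0.371 nm = 3.71e-10 m
E_line = 0.5 * 1.27236e+11 * (3.71e-10)^2 = 8.756e-09 J/m


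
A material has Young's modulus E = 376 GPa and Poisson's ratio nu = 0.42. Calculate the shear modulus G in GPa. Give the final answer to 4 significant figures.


G = E / (2*(1+nu))
G = 376 / (2*(1+0.42))
G = 132.4 GPa
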